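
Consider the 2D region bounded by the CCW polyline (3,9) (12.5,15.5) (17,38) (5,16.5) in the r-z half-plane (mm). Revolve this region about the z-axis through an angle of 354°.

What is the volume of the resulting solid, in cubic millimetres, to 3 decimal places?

Volume = 7384.554 mm³

Profile (r,z), 4 vertices: (3,9) (12.5,15.5) (17,38) (5,16.5)
edge 0: (3,9)→(12.5,15.5)  cross = 3·15.5 − 12.5·9 = -66.0000; (r_i+r_j)·cross = 15.5·-66.0000 = -1023.0000
edge 1: (12.5,15.5)→(17,38)  cross = 12.5·38 − 17·15.5 = 211.5000; (r_i+r_j)·cross = 29.5·211.5000 = 6239.2500
edge 2: (17,38)→(5,16.5)  cross = 17·16.5 − 5·38 = 90.5000; (r_i+r_j)·cross = 22·90.5000 = 1991.0000
edge 3: (5,16.5)→(3,9)  cross = 5·9 − 3·16.5 = -4.5000; (r_i+r_j)·cross = 8·-4.5000 = -36.0000
Σcross = 231.5000 → A = |Σcross|/2 = 115.7500 mm²
Σ(r_i+r_j)·cross = 7171.2500 → first moment M = |Σ|/6 = 1195.2083
R_c = M/A = 1195.2083/115.7500 = 10.3258 mm
θ = 354° = 6.178466 rad
V = θ·R_c·A = 6.178466·10.3258·115.7500 = 7384.554 mm³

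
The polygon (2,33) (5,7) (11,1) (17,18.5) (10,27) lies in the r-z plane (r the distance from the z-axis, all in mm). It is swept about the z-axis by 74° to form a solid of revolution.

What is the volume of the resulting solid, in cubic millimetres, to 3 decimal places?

Profile (r,z), 5 vertices: (2,33) (5,7) (11,1) (17,18.5) (10,27)
edge 0: (2,33)→(5,7)  cross = 2·7 − 5·33 = -151.0000; (r_i+r_j)·cross = 7·-151.0000 = -1057.0000
edge 1: (5,7)→(11,1)  cross = 5·1 − 11·7 = -72.0000; (r_i+r_j)·cross = 16·-72.0000 = -1152.0000
edge 2: (11,1)→(17,18.5)  cross = 11·18.5 − 17·1 = 186.5000; (r_i+r_j)·cross = 28·186.5000 = 5222.0000
edge 3: (17,18.5)→(10,27)  cross = 17·27 − 10·18.5 = 274.0000; (r_i+r_j)·cross = 27·274.0000 = 7398.0000
edge 4: (10,27)→(2,33)  cross = 10·33 − 2·27 = 276.0000; (r_i+r_j)·cross = 12·276.0000 = 3312.0000
Σcross = 513.5000 → A = |Σcross|/2 = 256.7500 mm²
Σ(r_i+r_j)·cross = 13723.0000 → first moment M = |Σ|/6 = 2287.1667
R_c = M/A = 2287.1667/256.7500 = 8.9081 mm
θ = 74° = 1.291544 rad
V = θ·R_c·A = 1.291544·8.9081·256.7500 = 2953.976 mm³

Volume = 2953.976 mm³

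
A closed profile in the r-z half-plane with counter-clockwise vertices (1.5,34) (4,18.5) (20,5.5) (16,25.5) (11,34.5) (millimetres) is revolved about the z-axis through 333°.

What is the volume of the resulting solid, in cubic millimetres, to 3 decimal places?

Profile (r,z), 5 vertices: (1.5,34) (4,18.5) (20,5.5) (16,25.5) (11,34.5)
edge 0: (1.5,34)→(4,18.5)  cross = 1.5·18.5 − 4·34 = -108.2500; (r_i+r_j)·cross = 5.5·-108.2500 = -595.3750
edge 1: (4,18.5)→(20,5.5)  cross = 4·5.5 − 20·18.5 = -348.0000; (r_i+r_j)·cross = 24·-348.0000 = -8352.0000
edge 2: (20,5.5)→(16,25.5)  cross = 20·25.5 − 16·5.5 = 422.0000; (r_i+r_j)·cross = 36·422.0000 = 15192.0000
edge 3: (16,25.5)→(11,34.5)  cross = 16·34.5 − 11·25.5 = 271.5000; (r_i+r_j)·cross = 27·271.5000 = 7330.5000
edge 4: (11,34.5)→(1.5,34)  cross = 11·34 − 1.5·34.5 = 322.2500; (r_i+r_j)·cross = 12.5·322.2500 = 4028.1250
Σcross = 559.5000 → A = |Σcross|/2 = 279.7500 mm²
Σ(r_i+r_j)·cross = 17603.2500 → first moment M = |Σ|/6 = 2933.8750
R_c = M/A = 2933.8750/279.7500 = 10.4875 mm
θ = 333° = 5.811946 rad
V = θ·R_c·A = 5.811946·10.4875·279.7500 = 17051.524 mm³

Volume = 17051.524 mm³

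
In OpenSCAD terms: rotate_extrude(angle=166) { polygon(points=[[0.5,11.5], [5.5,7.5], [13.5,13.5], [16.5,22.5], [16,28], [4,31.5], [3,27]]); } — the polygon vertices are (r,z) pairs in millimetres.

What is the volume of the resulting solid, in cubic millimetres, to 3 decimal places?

Volume = 6220.871 mm³

Profile (r,z), 7 vertices: (0.5,11.5) (5.5,7.5) (13.5,13.5) (16.5,22.5) (16,28) (4,31.5) (3,27)
edge 0: (0.5,11.5)→(5.5,7.5)  cross = 0.5·7.5 − 5.5·11.5 = -59.5000; (r_i+r_j)·cross = 6·-59.5000 = -357.0000
edge 1: (5.5,7.5)→(13.5,13.5)  cross = 5.5·13.5 − 13.5·7.5 = -27.0000; (r_i+r_j)·cross = 19·-27.0000 = -513.0000
edge 2: (13.5,13.5)→(16.5,22.5)  cross = 13.5·22.5 − 16.5·13.5 = 81.0000; (r_i+r_j)·cross = 30·81.0000 = 2430.0000
edge 3: (16.5,22.5)→(16,28)  cross = 16.5·28 − 16·22.5 = 102.0000; (r_i+r_j)·cross = 32.5·102.0000 = 3315.0000
edge 4: (16,28)→(4,31.5)  cross = 16·31.5 − 4·28 = 392.0000; (r_i+r_j)·cross = 20·392.0000 = 7840.0000
edge 5: (4,31.5)→(3,27)  cross = 4·27 − 3·31.5 = 13.5000; (r_i+r_j)·cross = 7·13.5000 = 94.5000
edge 6: (3,27)→(0.5,11.5)  cross = 3·11.5 − 0.5·27 = 21.0000; (r_i+r_j)·cross = 3.5·21.0000 = 73.5000
Σcross = 523.0000 → A = |Σcross|/2 = 261.5000 mm²
Σ(r_i+r_j)·cross = 12883.0000 → first moment M = |Σ|/6 = 2147.1667
R_c = M/A = 2147.1667/261.5000 = 8.2110 mm
θ = 166° = 2.897247 rad
V = θ·R_c·A = 2.897247·8.2110·261.5000 = 6220.871 mm³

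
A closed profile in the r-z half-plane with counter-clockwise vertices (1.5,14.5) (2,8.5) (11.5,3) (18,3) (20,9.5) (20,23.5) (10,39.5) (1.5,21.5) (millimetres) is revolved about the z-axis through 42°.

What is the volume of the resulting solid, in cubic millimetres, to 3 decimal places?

Volume = 3904.269 mm³

Profile (r,z), 8 vertices: (1.5,14.5) (2,8.5) (11.5,3) (18,3) (20,9.5) (20,23.5) (10,39.5) (1.5,21.5)
edge 0: (1.5,14.5)→(2,8.5)  cross = 1.5·8.5 − 2·14.5 = -16.2500; (r_i+r_j)·cross = 3.5·-16.2500 = -56.8750
edge 1: (2,8.5)→(11.5,3)  cross = 2·3 − 11.5·8.5 = -91.7500; (r_i+r_j)·cross = 13.5·-91.7500 = -1238.6250
edge 2: (11.5,3)→(18,3)  cross = 11.5·3 − 18·3 = -19.5000; (r_i+r_j)·cross = 29.5·-19.5000 = -575.2500
edge 3: (18,3)→(20,9.5)  cross = 18·9.5 − 20·3 = 111.0000; (r_i+r_j)·cross = 38·111.0000 = 4218.0000
edge 4: (20,9.5)→(20,23.5)  cross = 20·23.5 − 20·9.5 = 280.0000; (r_i+r_j)·cross = 40·280.0000 = 11200.0000
edge 5: (20,23.5)→(10,39.5)  cross = 20·39.5 − 10·23.5 = 555.0000; (r_i+r_j)·cross = 30·555.0000 = 16650.0000
edge 6: (10,39.5)→(1.5,21.5)  cross = 10·21.5 − 1.5·39.5 = 155.7500; (r_i+r_j)·cross = 11.5·155.7500 = 1791.1250
edge 7: (1.5,21.5)→(1.5,14.5)  cross = 1.5·14.5 − 1.5·21.5 = -10.5000; (r_i+r_j)·cross = 3·-10.5000 = -31.5000
Σcross = 963.7500 → A = |Σcross|/2 = 481.8750 mm²
Σ(r_i+r_j)·cross = 31956.8750 → first moment M = |Σ|/6 = 5326.1458
R_c = M/A = 5326.1458/481.8750 = 11.0530 mm
θ = 42° = 0.733038 rad
V = θ·R_c·A = 0.733038·11.0530·481.8750 = 3904.269 mm³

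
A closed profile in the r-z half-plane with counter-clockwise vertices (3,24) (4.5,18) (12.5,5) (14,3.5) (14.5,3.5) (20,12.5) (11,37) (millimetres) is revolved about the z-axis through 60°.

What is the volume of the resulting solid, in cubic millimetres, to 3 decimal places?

Profile (r,z), 7 vertices: (3,24) (4.5,18) (12.5,5) (14,3.5) (14.5,3.5) (20,12.5) (11,37)
edge 0: (3,24)→(4.5,18)  cross = 3·18 − 4.5·24 = -54.0000; (r_i+r_j)·cross = 7.5·-54.0000 = -405.0000
edge 1: (4.5,18)→(12.5,5)  cross = 4.5·5 − 12.5·18 = -202.5000; (r_i+r_j)·cross = 17·-202.5000 = -3442.5000
edge 2: (12.5,5)→(14,3.5)  cross = 12.5·3.5 − 14·5 = -26.2500; (r_i+r_j)·cross = 26.5·-26.2500 = -695.6250
edge 3: (14,3.5)→(14.5,3.5)  cross = 14·3.5 − 14.5·3.5 = -1.7500; (r_i+r_j)·cross = 28.5·-1.7500 = -49.8750
edge 4: (14.5,3.5)→(20,12.5)  cross = 14.5·12.5 − 20·3.5 = 111.2500; (r_i+r_j)·cross = 34.5·111.2500 = 3838.1250
edge 5: (20,12.5)→(11,37)  cross = 20·37 − 11·12.5 = 602.5000; (r_i+r_j)·cross = 31·602.5000 = 18677.5000
edge 6: (11,37)→(3,24)  cross = 11·24 − 3·37 = 153.0000; (r_i+r_j)·cross = 14·153.0000 = 2142.0000
Σcross = 582.2500 → A = |Σcross|/2 = 291.1250 mm²
Σ(r_i+r_j)·cross = 20064.6250 → first moment M = |Σ|/6 = 3344.1042
R_c = M/A = 3344.1042/291.1250 = 11.4868 mm
θ = 60° = 1.047198 rad
V = θ·R_c·A = 1.047198·11.4868·291.1250 = 3501.938 mm³

Volume = 3501.938 mm³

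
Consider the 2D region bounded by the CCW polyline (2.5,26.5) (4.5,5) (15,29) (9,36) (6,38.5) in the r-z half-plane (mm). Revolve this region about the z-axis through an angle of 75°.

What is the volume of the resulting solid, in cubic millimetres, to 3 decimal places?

Volume = 2077.351 mm³

Profile (r,z), 5 vertices: (2.5,26.5) (4.5,5) (15,29) (9,36) (6,38.5)
edge 0: (2.5,26.5)→(4.5,5)  cross = 2.5·5 − 4.5·26.5 = -106.7500; (r_i+r_j)·cross = 7·-106.7500 = -747.2500
edge 1: (4.5,5)→(15,29)  cross = 4.5·29 − 15·5 = 55.5000; (r_i+r_j)·cross = 19.5·55.5000 = 1082.2500
edge 2: (15,29)→(9,36)  cross = 15·36 − 9·29 = 279.0000; (r_i+r_j)·cross = 24·279.0000 = 6696.0000
edge 3: (9,36)→(6,38.5)  cross = 9·38.5 − 6·36 = 130.5000; (r_i+r_j)·cross = 15·130.5000 = 1957.5000
edge 4: (6,38.5)→(2.5,26.5)  cross = 6·26.5 − 2.5·38.5 = 62.7500; (r_i+r_j)·cross = 8.5·62.7500 = 533.3750
Σcross = 421.0000 → A = |Σcross|/2 = 210.5000 mm²
Σ(r_i+r_j)·cross = 9521.8750 → first moment M = |Σ|/6 = 1586.9792
R_c = M/A = 1586.9792/210.5000 = 7.5391 mm
θ = 75° = 1.308997 rad
V = θ·R_c·A = 1.308997·7.5391·210.5000 = 2077.351 mm³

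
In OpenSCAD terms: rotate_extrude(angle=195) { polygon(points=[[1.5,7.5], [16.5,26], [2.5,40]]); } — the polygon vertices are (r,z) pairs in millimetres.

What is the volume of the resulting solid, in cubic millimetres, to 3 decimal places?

Volume = 5453.652 mm³

Profile (r,z), 3 vertices: (1.5,7.5) (16.5,26) (2.5,40)
edge 0: (1.5,7.5)→(16.5,26)  cross = 1.5·26 − 16.5·7.5 = -84.7500; (r_i+r_j)·cross = 18·-84.7500 = -1525.5000
edge 1: (16.5,26)→(2.5,40)  cross = 16.5·40 − 2.5·26 = 595.0000; (r_i+r_j)·cross = 19·595.0000 = 11305.0000
edge 2: (2.5,40)→(1.5,7.5)  cross = 2.5·7.5 − 1.5·40 = -41.2500; (r_i+r_j)·cross = 4·-41.2500 = -165.0000
Σcross = 469.0000 → A = |Σcross|/2 = 234.5000 mm²
Σ(r_i+r_j)·cross = 9614.5000 → first moment M = |Σ|/6 = 1602.4167
R_c = M/A = 1602.4167/234.5000 = 6.8333 mm
θ = 195° = 3.403392 rad
V = θ·R_c·A = 3.403392·6.8333·234.5000 = 5453.652 mm³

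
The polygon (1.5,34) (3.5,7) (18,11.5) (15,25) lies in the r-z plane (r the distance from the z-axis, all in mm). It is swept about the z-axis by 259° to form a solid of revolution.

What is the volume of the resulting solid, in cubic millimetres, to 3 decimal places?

Profile (r,z), 4 vertices: (1.5,34) (3.5,7) (18,11.5) (15,25)
edge 0: (1.5,34)→(3.5,7)  cross = 1.5·7 − 3.5·34 = -108.5000; (r_i+r_j)·cross = 5·-108.5000 = -542.5000
edge 1: (3.5,7)→(18,11.5)  cross = 3.5·11.5 − 18·7 = -85.7500; (r_i+r_j)·cross = 21.5·-85.7500 = -1843.6250
edge 2: (18,11.5)→(15,25)  cross = 18·25 − 15·11.5 = 277.5000; (r_i+r_j)·cross = 33·277.5000 = 9157.5000
edge 3: (15,25)→(1.5,34)  cross = 15·34 − 1.5·25 = 472.5000; (r_i+r_j)·cross = 16.5·472.5000 = 7796.2500
Σcross = 555.7500 → A = |Σcross|/2 = 277.8750 mm²
Σ(r_i+r_j)·cross = 14567.6250 → first moment M = |Σ|/6 = 2427.9375
R_c = M/A = 2427.9375/277.8750 = 8.7375 mm
θ = 259° = 4.520403 rad
V = θ·R_c·A = 4.520403·8.7375·277.8750 = 10975.255 mm³

Volume = 10975.255 mm³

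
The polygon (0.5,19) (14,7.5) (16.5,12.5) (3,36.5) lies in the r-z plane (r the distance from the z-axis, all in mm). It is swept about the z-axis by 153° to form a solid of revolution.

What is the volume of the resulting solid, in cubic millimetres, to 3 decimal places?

Profile (r,z), 4 vertices: (0.5,19) (14,7.5) (16.5,12.5) (3,36.5)
edge 0: (0.5,19)→(14,7.5)  cross = 0.5·7.5 − 14·19 = -262.2500; (r_i+r_j)·cross = 14.5·-262.2500 = -3802.6250
edge 1: (14,7.5)→(16.5,12.5)  cross = 14·12.5 − 16.5·7.5 = 51.2500; (r_i+r_j)·cross = 30.5·51.2500 = 1563.1250
edge 2: (16.5,12.5)→(3,36.5)  cross = 16.5·36.5 − 3·12.5 = 564.7500; (r_i+r_j)·cross = 19.5·564.7500 = 11012.6250
edge 3: (3,36.5)→(0.5,19)  cross = 3·19 − 0.5·36.5 = 38.7500; (r_i+r_j)·cross = 3.5·38.7500 = 135.6250
Σcross = 392.5000 → A = |Σcross|/2 = 196.2500 mm²
Σ(r_i+r_j)·cross = 8908.7500 → first moment M = |Σ|/6 = 1484.7917
R_c = M/A = 1484.7917/196.2500 = 7.5658 mm
θ = 153° = 2.670354 rad
V = θ·R_c·A = 2.670354·7.5658·196.2500 = 3964.919 mm³

Volume = 3964.919 mm³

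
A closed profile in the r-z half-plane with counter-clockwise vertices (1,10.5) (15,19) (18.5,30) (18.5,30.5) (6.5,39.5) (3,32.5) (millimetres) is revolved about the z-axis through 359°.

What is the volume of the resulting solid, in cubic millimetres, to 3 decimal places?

Profile (r,z), 6 vertices: (1,10.5) (15,19) (18.5,30) (18.5,30.5) (6.5,39.5) (3,32.5)
edge 0: (1,10.5)→(15,19)  cross = 1·19 − 15·10.5 = -138.5000; (r_i+r_j)·cross = 16·-138.5000 = -2216.0000
edge 1: (15,19)→(18.5,30)  cross = 15·30 − 18.5·19 = 98.5000; (r_i+r_j)·cross = 33.5·98.5000 = 3299.7500
edge 2: (18.5,30)→(18.5,30.5)  cross = 18.5·30.5 − 18.5·30 = 9.2500; (r_i+r_j)·cross = 37·9.2500 = 342.2500
edge 3: (18.5,30.5)→(6.5,39.5)  cross = 18.5·39.5 − 6.5·30.5 = 532.5000; (r_i+r_j)·cross = 25·532.5000 = 13312.5000
edge 4: (6.5,39.5)→(3,32.5)  cross = 6.5·32.5 − 3·39.5 = 92.7500; (r_i+r_j)·cross = 9.5·92.7500 = 881.1250
edge 5: (3,32.5)→(1,10.5)  cross = 3·10.5 − 1·32.5 = -1.0000; (r_i+r_j)·cross = 4·-1.0000 = -4.0000
Σcross = 593.5000 → A = |Σcross|/2 = 296.7500 mm²
Σ(r_i+r_j)·cross = 15615.6250 → first moment M = |Σ|/6 = 2602.6042
R_c = M/A = 2602.6042/296.7500 = 8.7704 mm
θ = 359° = 6.265732 rad
V = θ·R_c·A = 6.265732·8.7704·296.7500 = 16307.220 mm³

Volume = 16307.220 mm³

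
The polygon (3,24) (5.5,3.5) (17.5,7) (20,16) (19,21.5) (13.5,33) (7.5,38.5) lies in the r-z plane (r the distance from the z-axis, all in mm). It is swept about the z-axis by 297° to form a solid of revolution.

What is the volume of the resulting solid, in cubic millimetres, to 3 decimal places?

Volume = 22416.491 mm³

Profile (r,z), 7 vertices: (3,24) (5.5,3.5) (17.5,7) (20,16) (19,21.5) (13.5,33) (7.5,38.5)
edge 0: (3,24)→(5.5,3.5)  cross = 3·3.5 − 5.5·24 = -121.5000; (r_i+r_j)·cross = 8.5·-121.5000 = -1032.7500
edge 1: (5.5,3.5)→(17.5,7)  cross = 5.5·7 − 17.5·3.5 = -22.7500; (r_i+r_j)·cross = 23·-22.7500 = -523.2500
edge 2: (17.5,7)→(20,16)  cross = 17.5·16 − 20·7 = 140.0000; (r_i+r_j)·cross = 37.5·140.0000 = 5250.0000
edge 3: (20,16)→(19,21.5)  cross = 20·21.5 − 19·16 = 126.0000; (r_i+r_j)·cross = 39·126.0000 = 4914.0000
edge 4: (19,21.5)→(13.5,33)  cross = 19·33 − 13.5·21.5 = 336.7500; (r_i+r_j)·cross = 32.5·336.7500 = 10944.3750
edge 5: (13.5,33)→(7.5,38.5)  cross = 13.5·38.5 − 7.5·33 = 272.2500; (r_i+r_j)·cross = 21·272.2500 = 5717.2500
edge 6: (7.5,38.5)→(3,24)  cross = 7.5·24 − 3·38.5 = 64.5000; (r_i+r_j)·cross = 10.5·64.5000 = 677.2500
Σcross = 795.2500 → A = |Σcross|/2 = 397.6250 mm²
Σ(r_i+r_j)·cross = 25946.8750 → first moment M = |Σ|/6 = 4324.4792
R_c = M/A = 4324.4792/397.6250 = 10.8758 mm
θ = 297° = 5.183628 rad
V = θ·R_c·A = 5.183628·10.8758·397.6250 = 22416.491 mm³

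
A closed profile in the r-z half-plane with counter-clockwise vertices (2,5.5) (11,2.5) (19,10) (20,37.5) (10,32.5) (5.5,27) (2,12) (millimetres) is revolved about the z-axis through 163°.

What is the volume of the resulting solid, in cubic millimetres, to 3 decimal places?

Volume = 14624.318 mm³

Profile (r,z), 7 vertices: (2,5.5) (11,2.5) (19,10) (20,37.5) (10,32.5) (5.5,27) (2,12)
edge 0: (2,5.5)→(11,2.5)  cross = 2·2.5 − 11·5.5 = -55.5000; (r_i+r_j)·cross = 13·-55.5000 = -721.5000
edge 1: (11,2.5)→(19,10)  cross = 11·10 − 19·2.5 = 62.5000; (r_i+r_j)·cross = 30·62.5000 = 1875.0000
edge 2: (19,10)→(20,37.5)  cross = 19·37.5 − 20·10 = 512.5000; (r_i+r_j)·cross = 39·512.5000 = 19987.5000
edge 3: (20,37.5)→(10,32.5)  cross = 20·32.5 − 10·37.5 = 275.0000; (r_i+r_j)·cross = 30·275.0000 = 8250.0000
edge 4: (10,32.5)→(5.5,27)  cross = 10·27 − 5.5·32.5 = 91.2500; (r_i+r_j)·cross = 15.5·91.2500 = 1414.3750
edge 5: (5.5,27)→(2,12)  cross = 5.5·12 − 2·27 = 12.0000; (r_i+r_j)·cross = 7.5·12.0000 = 90.0000
edge 6: (2,12)→(2,5.5)  cross = 2·5.5 − 2·12 = -13.0000; (r_i+r_j)·cross = 4·-13.0000 = -52.0000
Σcross = 884.7500 → A = |Σcross|/2 = 442.3750 mm²
Σ(r_i+r_j)·cross = 30843.3750 → first moment M = |Σ|/6 = 5140.5625
R_c = M/A = 5140.5625/442.3750 = 11.6204 mm
θ = 163° = 2.844887 rad
V = θ·R_c·A = 2.844887·11.6204·442.3750 = 14624.318 mm³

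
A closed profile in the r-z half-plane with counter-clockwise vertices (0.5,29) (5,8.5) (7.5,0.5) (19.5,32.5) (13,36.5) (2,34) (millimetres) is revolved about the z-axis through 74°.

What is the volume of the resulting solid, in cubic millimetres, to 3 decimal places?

Volume = 4265.619 mm³

Profile (r,z), 6 vertices: (0.5,29) (5,8.5) (7.5,0.5) (19.5,32.5) (13,36.5) (2,34)
edge 0: (0.5,29)→(5,8.5)  cross = 0.5·8.5 − 5·29 = -140.7500; (r_i+r_j)·cross = 5.5·-140.7500 = -774.1250
edge 1: (5,8.5)→(7.5,0.5)  cross = 5·0.5 − 7.5·8.5 = -61.2500; (r_i+r_j)·cross = 12.5·-61.2500 = -765.6250
edge 2: (7.5,0.5)→(19.5,32.5)  cross = 7.5·32.5 − 19.5·0.5 = 234.0000; (r_i+r_j)·cross = 27·234.0000 = 6318.0000
edge 3: (19.5,32.5)→(13,36.5)  cross = 19.5·36.5 − 13·32.5 = 289.2500; (r_i+r_j)·cross = 32.5·289.2500 = 9400.6250
edge 4: (13,36.5)→(2,34)  cross = 13·34 − 2·36.5 = 369.0000; (r_i+r_j)·cross = 15·369.0000 = 5535.0000
edge 5: (2,34)→(0.5,29)  cross = 2·29 − 0.5·34 = 41.0000; (r_i+r_j)·cross = 2.5·41.0000 = 102.5000
Σcross = 731.2500 → A = |Σcross|/2 = 365.6250 mm²
Σ(r_i+r_j)·cross = 19816.3750 → first moment M = |Σ|/6 = 3302.7292
R_c = M/A = 3302.7292/365.6250 = 9.0331 mm
θ = 74° = 1.291544 rad
V = θ·R_c·A = 1.291544·9.0331·365.6250 = 4265.619 mm³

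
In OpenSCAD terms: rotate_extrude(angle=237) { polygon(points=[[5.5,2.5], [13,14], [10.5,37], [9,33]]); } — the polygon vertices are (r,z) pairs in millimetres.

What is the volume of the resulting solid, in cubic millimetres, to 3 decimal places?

Volume = 4570.756 mm³

Profile (r,z), 4 vertices: (5.5,2.5) (13,14) (10.5,37) (9,33)
edge 0: (5.5,2.5)→(13,14)  cross = 5.5·14 − 13·2.5 = 44.5000; (r_i+r_j)·cross = 18.5·44.5000 = 823.2500
edge 1: (13,14)→(10.5,37)  cross = 13·37 − 10.5·14 = 334.0000; (r_i+r_j)·cross = 23.5·334.0000 = 7849.0000
edge 2: (10.5,37)→(9,33)  cross = 10.5·33 − 9·37 = 13.5000; (r_i+r_j)·cross = 19.5·13.5000 = 263.2500
edge 3: (9,33)→(5.5,2.5)  cross = 9·2.5 − 5.5·33 = -159.0000; (r_i+r_j)·cross = 14.5·-159.0000 = -2305.5000
Σcross = 233.0000 → A = |Σcross|/2 = 116.5000 mm²
Σ(r_i+r_j)·cross = 6630.0000 → first moment M = |Σ|/6 = 1105.0000
R_c = M/A = 1105.0000/116.5000 = 9.4850 mm
θ = 237° = 4.136430 rad
V = θ·R_c·A = 4.136430·9.4850·116.5000 = 4570.756 mm³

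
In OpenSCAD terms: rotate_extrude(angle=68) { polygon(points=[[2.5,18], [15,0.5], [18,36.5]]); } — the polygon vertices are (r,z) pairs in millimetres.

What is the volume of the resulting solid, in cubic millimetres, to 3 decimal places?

Profile (r,z), 3 vertices: (2.5,18) (15,0.5) (18,36.5)
edge 0: (2.5,18)→(15,0.5)  cross = 2.5·0.5 − 15·18 = -268.7500; (r_i+r_j)·cross = 17.5·-268.7500 = -4703.1250
edge 1: (15,0.5)→(18,36.5)  cross = 15·36.5 − 18·0.5 = 538.5000; (r_i+r_j)·cross = 33·538.5000 = 17770.5000
edge 2: (18,36.5)→(2.5,18)  cross = 18·18 − 2.5·36.5 = 232.7500; (r_i+r_j)·cross = 20.5·232.7500 = 4771.3750
Σcross = 502.5000 → A = |Σcross|/2 = 251.2500 mm²
Σ(r_i+r_j)·cross = 17838.7500 → first moment M = |Σ|/6 = 2973.1250
R_c = M/A = 2973.1250/251.2500 = 11.8333 mm
θ = 68° = 1.186824 rad
V = θ·R_c·A = 1.186824·11.8333·251.2500 = 3528.576 mm³

Volume = 3528.576 mm³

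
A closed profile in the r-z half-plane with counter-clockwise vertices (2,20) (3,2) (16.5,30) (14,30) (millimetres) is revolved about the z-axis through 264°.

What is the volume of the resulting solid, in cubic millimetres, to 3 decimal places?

Volume = 5098.386 mm³

Profile (r,z), 4 vertices: (2,20) (3,2) (16.5,30) (14,30)
edge 0: (2,20)→(3,2)  cross = 2·2 − 3·20 = -56.0000; (r_i+r_j)·cross = 5·-56.0000 = -280.0000
edge 1: (3,2)→(16.5,30)  cross = 3·30 − 16.5·2 = 57.0000; (r_i+r_j)·cross = 19.5·57.0000 = 1111.5000
edge 2: (16.5,30)→(14,30)  cross = 16.5·30 − 14·30 = 75.0000; (r_i+r_j)·cross = 30.5·75.0000 = 2287.5000
edge 3: (14,30)→(2,20)  cross = 14·20 − 2·30 = 220.0000; (r_i+r_j)·cross = 16·220.0000 = 3520.0000
Σcross = 296.0000 → A = |Σcross|/2 = 148.0000 mm²
Σ(r_i+r_j)·cross = 6639.0000 → first moment M = |Σ|/6 = 1106.5000
R_c = M/A = 1106.5000/148.0000 = 7.4764 mm
θ = 264° = 4.607669 rad
V = θ·R_c·A = 4.607669·7.4764·148.0000 = 5098.386 mm³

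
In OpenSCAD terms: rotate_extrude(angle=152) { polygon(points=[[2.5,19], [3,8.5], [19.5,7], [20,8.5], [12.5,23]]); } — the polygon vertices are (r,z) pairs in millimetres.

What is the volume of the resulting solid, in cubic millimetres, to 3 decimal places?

Profile (r,z), 5 vertices: (2.5,19) (3,8.5) (19.5,7) (20,8.5) (12.5,23)
edge 0: (2.5,19)→(3,8.5)  cross = 2.5·8.5 − 3·19 = -35.7500; (r_i+r_j)·cross = 5.5·-35.7500 = -196.6250
edge 1: (3,8.5)→(19.5,7)  cross = 3·7 − 19.5·8.5 = -144.7500; (r_i+r_j)·cross = 22.5·-144.7500 = -3256.8750
edge 2: (19.5,7)→(20,8.5)  cross = 19.5·8.5 − 20·7 = 25.7500; (r_i+r_j)·cross = 39.5·25.7500 = 1017.1250
edge 3: (20,8.5)→(12.5,23)  cross = 20·23 − 12.5·8.5 = 353.7500; (r_i+r_j)·cross = 32.5·353.7500 = 11496.8750
edge 4: (12.5,23)→(2.5,19)  cross = 12.5·19 − 2.5·23 = 180.0000; (r_i+r_j)·cross = 15·180.0000 = 2700.0000
Σcross = 379.0000 → A = |Σcross|/2 = 189.5000 mm²
Σ(r_i+r_j)·cross = 11760.5000 → first moment M = |Σ|/6 = 1960.0833
R_c = M/A = 1960.0833/189.5000 = 10.3434 mm
θ = 152° = 2.652900 rad
V = θ·R_c·A = 2.652900·10.3434·189.5000 = 5199.906 mm³

Volume = 5199.906 mm³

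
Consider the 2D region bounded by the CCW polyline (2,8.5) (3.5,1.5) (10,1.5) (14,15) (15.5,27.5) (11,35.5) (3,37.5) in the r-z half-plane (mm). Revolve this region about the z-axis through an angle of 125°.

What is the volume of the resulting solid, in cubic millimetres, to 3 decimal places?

Profile (r,z), 7 vertices: (2,8.5) (3.5,1.5) (10,1.5) (14,15) (15.5,27.5) (11,35.5) (3,37.5)
edge 0: (2,8.5)→(3.5,1.5)  cross = 2·1.5 − 3.5·8.5 = -26.7500; (r_i+r_j)·cross = 5.5·-26.7500 = -147.1250
edge 1: (3.5,1.5)→(10,1.5)  cross = 3.5·1.5 − 10·1.5 = -9.7500; (r_i+r_j)·cross = 13.5·-9.7500 = -131.6250
edge 2: (10,1.5)→(14,15)  cross = 10·15 − 14·1.5 = 129.0000; (r_i+r_j)·cross = 24·129.0000 = 3096.0000
edge 3: (14,15)→(15.5,27.5)  cross = 14·27.5 − 15.5·15 = 152.5000; (r_i+r_j)·cross = 29.5·152.5000 = 4498.7500
edge 4: (15.5,27.5)→(11,35.5)  cross = 15.5·35.5 − 11·27.5 = 247.7500; (r_i+r_j)·cross = 26.5·247.7500 = 6565.3750
edge 5: (11,35.5)→(3,37.5)  cross = 11·37.5 − 3·35.5 = 306.0000; (r_i+r_j)·cross = 14·306.0000 = 4284.0000
edge 6: (3,37.5)→(2,8.5)  cross = 3·8.5 − 2·37.5 = -49.5000; (r_i+r_j)·cross = 5·-49.5000 = -247.5000
Σcross = 749.2500 → A = |Σcross|/2 = 374.6250 mm²
Σ(r_i+r_j)·cross = 17917.8750 → first moment M = |Σ|/6 = 2986.3125
R_c = M/A = 2986.3125/374.6250 = 7.9715 mm
θ = 125° = 2.181662 rad
V = θ·R_c·A = 2.181662·7.9715·374.6250 = 6515.123 mm³

Volume = 6515.123 mm³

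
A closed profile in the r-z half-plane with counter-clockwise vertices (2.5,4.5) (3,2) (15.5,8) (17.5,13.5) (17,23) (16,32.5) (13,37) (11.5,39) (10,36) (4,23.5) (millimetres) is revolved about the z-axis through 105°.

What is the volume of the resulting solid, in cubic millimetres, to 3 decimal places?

Volume = 6903.808 mm³

Profile (r,z), 10 vertices: (2.5,4.5) (3,2) (15.5,8) (17.5,13.5) (17,23) (16,32.5) (13,37) (11.5,39) (10,36) (4,23.5)
edge 0: (2.5,4.5)→(3,2)  cross = 2.5·2 − 3·4.5 = -8.5000; (r_i+r_j)·cross = 5.5·-8.5000 = -46.7500
edge 1: (3,2)→(15.5,8)  cross = 3·8 − 15.5·2 = -7.0000; (r_i+r_j)·cross = 18.5·-7.0000 = -129.5000
edge 2: (15.5,8)→(17.5,13.5)  cross = 15.5·13.5 − 17.5·8 = 69.2500; (r_i+r_j)·cross = 33·69.2500 = 2285.2500
edge 3: (17.5,13.5)→(17,23)  cross = 17.5·23 − 17·13.5 = 173.0000; (r_i+r_j)·cross = 34.5·173.0000 = 5968.5000
edge 4: (17,23)→(16,32.5)  cross = 17·32.5 − 16·23 = 184.5000; (r_i+r_j)·cross = 33·184.5000 = 6088.5000
edge 5: (16,32.5)→(13,37)  cross = 16·37 − 13·32.5 = 169.5000; (r_i+r_j)·cross = 29·169.5000 = 4915.5000
edge 6: (13,37)→(11.5,39)  cross = 13·39 − 11.5·37 = 81.5000; (r_i+r_j)·cross = 24.5·81.5000 = 1996.7500
edge 7: (11.5,39)→(10,36)  cross = 11.5·36 − 10·39 = 24.0000; (r_i+r_j)·cross = 21.5·24.0000 = 516.0000
edge 8: (10,36)→(4,23.5)  cross = 10·23.5 − 4·36 = 91.0000; (r_i+r_j)·cross = 14·91.0000 = 1274.0000
edge 9: (4,23.5)→(2.5,4.5)  cross = 4·4.5 − 2.5·23.5 = -40.7500; (r_i+r_j)·cross = 6.5·-40.7500 = -264.8750
Σcross = 736.5000 → A = |Σcross|/2 = 368.2500 mm²
Σ(r_i+r_j)·cross = 22603.3750 → first moment M = |Σ|/6 = 3767.2292
R_c = M/A = 3767.2292/368.2500 = 10.2301 mm
θ = 105° = 1.832596 rad
V = θ·R_c·A = 1.832596·10.2301·368.2500 = 6903.808 mm³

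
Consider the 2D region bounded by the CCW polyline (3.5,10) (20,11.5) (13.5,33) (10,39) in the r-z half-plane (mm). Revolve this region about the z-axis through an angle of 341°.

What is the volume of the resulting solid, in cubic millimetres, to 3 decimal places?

Profile (r,z), 4 vertices: (3.5,10) (20,11.5) (13.5,33) (10,39)
edge 0: (3.5,10)→(20,11.5)  cross = 3.5·11.5 − 20·10 = -159.7500; (r_i+r_j)·cross = 23.5·-159.7500 = -3754.1250
edge 1: (20,11.5)→(13.5,33)  cross = 20·33 − 13.5·11.5 = 504.7500; (r_i+r_j)·cross = 33.5·504.7500 = 16909.1250
edge 2: (13.5,33)→(10,39)  cross = 13.5·39 − 10·33 = 196.5000; (r_i+r_j)·cross = 23.5·196.5000 = 4617.7500
edge 3: (10,39)→(3.5,10)  cross = 10·10 − 3.5·39 = -36.5000; (r_i+r_j)·cross = 13.5·-36.5000 = -492.7500
Σcross = 505.0000 → A = |Σcross|/2 = 252.5000 mm²
Σ(r_i+r_j)·cross = 17280.0000 → first moment M = |Σ|/6 = 2880.0000
R_c = M/A = 2880.0000/252.5000 = 11.4059 mm
θ = 341° = 5.951573 rad
V = θ·R_c·A = 5.951573·11.4059·252.5000 = 17140.530 mm³

Volume = 17140.530 mm³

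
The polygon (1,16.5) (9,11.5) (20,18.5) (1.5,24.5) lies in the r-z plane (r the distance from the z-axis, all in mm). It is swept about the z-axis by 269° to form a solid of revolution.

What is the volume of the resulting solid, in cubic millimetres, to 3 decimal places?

Volume = 5264.197 mm³

Profile (r,z), 4 vertices: (1,16.5) (9,11.5) (20,18.5) (1.5,24.5)
edge 0: (1,16.5)→(9,11.5)  cross = 1·11.5 − 9·16.5 = -137.0000; (r_i+r_j)·cross = 10·-137.0000 = -1370.0000
edge 1: (9,11.5)→(20,18.5)  cross = 9·18.5 − 20·11.5 = -63.5000; (r_i+r_j)·cross = 29·-63.5000 = -1841.5000
edge 2: (20,18.5)→(1.5,24.5)  cross = 20·24.5 − 1.5·18.5 = 462.2500; (r_i+r_j)·cross = 21.5·462.2500 = 9938.3750
edge 3: (1.5,24.5)→(1,16.5)  cross = 1.5·16.5 − 1·24.5 = 0.2500; (r_i+r_j)·cross = 2.5·0.2500 = 0.6250
Σcross = 262.0000 → A = |Σcross|/2 = 131.0000 mm²
Σ(r_i+r_j)·cross = 6727.5000 → first moment M = |Σ|/6 = 1121.2500
R_c = M/A = 1121.2500/131.0000 = 8.5592 mm
θ = 269° = 4.694936 rad
V = θ·R_c·A = 4.694936·8.5592·131.0000 = 5264.197 mm³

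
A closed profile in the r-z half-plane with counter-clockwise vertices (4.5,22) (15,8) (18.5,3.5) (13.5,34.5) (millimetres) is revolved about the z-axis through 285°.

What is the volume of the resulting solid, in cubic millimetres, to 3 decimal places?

Volume = 10388.800 mm³

Profile (r,z), 4 vertices: (4.5,22) (15,8) (18.5,3.5) (13.5,34.5)
edge 0: (4.5,22)→(15,8)  cross = 4.5·8 − 15·22 = -294.0000; (r_i+r_j)·cross = 19.5·-294.0000 = -5733.0000
edge 1: (15,8)→(18.5,3.5)  cross = 15·3.5 − 18.5·8 = -95.5000; (r_i+r_j)·cross = 33.5·-95.5000 = -3199.2500
edge 2: (18.5,3.5)→(13.5,34.5)  cross = 18.5·34.5 − 13.5·3.5 = 591.0000; (r_i+r_j)·cross = 32·591.0000 = 18912.0000
edge 3: (13.5,34.5)→(4.5,22)  cross = 13.5·22 − 4.5·34.5 = 141.7500; (r_i+r_j)·cross = 18·141.7500 = 2551.5000
Σcross = 343.2500 → A = |Σcross|/2 = 171.6250 mm²
Σ(r_i+r_j)·cross = 12531.2500 → first moment M = |Σ|/6 = 2088.5417
R_c = M/A = 2088.5417/171.6250 = 12.1692 mm
θ = 285° = 4.974188 rad
V = θ·R_c·A = 4.974188·12.1692·171.6250 = 10388.800 mm³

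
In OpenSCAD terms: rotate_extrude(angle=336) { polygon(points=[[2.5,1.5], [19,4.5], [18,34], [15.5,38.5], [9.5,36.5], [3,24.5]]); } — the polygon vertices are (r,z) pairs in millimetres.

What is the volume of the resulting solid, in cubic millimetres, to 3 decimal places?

Profile (r,z), 6 vertices: (2.5,1.5) (19,4.5) (18,34) (15.5,38.5) (9.5,36.5) (3,24.5)
edge 0: (2.5,1.5)→(19,4.5)  cross = 2.5·4.5 − 19·1.5 = -17.2500; (r_i+r_j)·cross = 21.5·-17.2500 = -370.8750
edge 1: (19,4.5)→(18,34)  cross = 19·34 − 18·4.5 = 565.0000; (r_i+r_j)·cross = 37·565.0000 = 20905.0000
edge 2: (18,34)→(15.5,38.5)  cross = 18·38.5 − 15.5·34 = 166.0000; (r_i+r_j)·cross = 33.5·166.0000 = 5561.0000
edge 3: (15.5,38.5)→(9.5,36.5)  cross = 15.5·36.5 − 9.5·38.5 = 200.0000; (r_i+r_j)·cross = 25·200.0000 = 5000.0000
edge 4: (9.5,36.5)→(3,24.5)  cross = 9.5·24.5 − 3·36.5 = 123.2500; (r_i+r_j)·cross = 12.5·123.2500 = 1540.6250
edge 5: (3,24.5)→(2.5,1.5)  cross = 3·1.5 − 2.5·24.5 = -56.7500; (r_i+r_j)·cross = 5.5·-56.7500 = -312.1250
Σcross = 980.2500 → A = |Σcross|/2 = 490.1250 mm²
Σ(r_i+r_j)·cross = 32323.6250 → first moment M = |Σ|/6 = 5387.2708
R_c = M/A = 5387.2708/490.1250 = 10.9916 mm
θ = 336° = 5.864306 rad
V = θ·R_c·A = 5.864306·10.9916·490.1250 = 31592.606 mm³

Volume = 31592.606 mm³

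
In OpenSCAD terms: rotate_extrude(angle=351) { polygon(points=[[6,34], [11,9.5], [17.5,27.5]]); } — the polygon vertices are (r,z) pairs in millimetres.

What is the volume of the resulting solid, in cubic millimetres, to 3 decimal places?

Profile (r,z), 3 vertices: (6,34) (11,9.5) (17.5,27.5)
edge 0: (6,34)→(11,9.5)  cross = 6·9.5 − 11·34 = -317.0000; (r_i+r_j)·cross = 17·-317.0000 = -5389.0000
edge 1: (11,9.5)→(17.5,27.5)  cross = 11·27.5 − 17.5·9.5 = 136.2500; (r_i+r_j)·cross = 28.5·136.2500 = 3883.1250
edge 2: (17.5,27.5)→(6,34)  cross = 17.5·34 − 6·27.5 = 430.0000; (r_i+r_j)·cross = 23.5·430.0000 = 10105.0000
Σcross = 249.2500 → A = |Σcross|/2 = 124.6250 mm²
Σ(r_i+r_j)·cross = 8599.1250 → first moment M = |Σ|/6 = 1433.1875
R_c = M/A = 1433.1875/124.6250 = 11.5000 mm
θ = 351° = 6.126106 rad
V = θ·R_c·A = 6.126106·11.5000·124.6250 = 8779.858 mm³

Volume = 8779.858 mm³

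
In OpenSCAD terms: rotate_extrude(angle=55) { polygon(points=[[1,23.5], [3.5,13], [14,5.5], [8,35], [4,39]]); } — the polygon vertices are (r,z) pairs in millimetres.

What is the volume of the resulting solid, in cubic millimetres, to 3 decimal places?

Profile (r,z), 5 vertices: (1,23.5) (3.5,13) (14,5.5) (8,35) (4,39)
edge 0: (1,23.5)→(3.5,13)  cross = 1·13 − 3.5·23.5 = -69.2500; (r_i+r_j)·cross = 4.5·-69.2500 = -311.6250
edge 1: (3.5,13)→(14,5.5)  cross = 3.5·5.5 − 14·13 = -162.7500; (r_i+r_j)·cross = 17.5·-162.7500 = -2848.1250
edge 2: (14,5.5)→(8,35)  cross = 14·35 − 8·5.5 = 446.0000; (r_i+r_j)·cross = 22·446.0000 = 9812.0000
edge 3: (8,35)→(4,39)  cross = 8·39 − 4·35 = 172.0000; (r_i+r_j)·cross = 12·172.0000 = 2064.0000
edge 4: (4,39)→(1,23.5)  cross = 4·23.5 − 1·39 = 55.0000; (r_i+r_j)·cross = 5·55.0000 = 275.0000
Σcross = 441.0000 → A = |Σcross|/2 = 220.5000 mm²
Σ(r_i+r_j)·cross = 8991.2500 → first moment M = |Σ|/6 = 1498.5417
R_c = M/A = 1498.5417/220.5000 = 6.7961 mm
θ = 55° = 0.959931 rad
V = θ·R_c·A = 0.959931·6.7961·220.5000 = 1438.497 mm³

Volume = 1438.497 mm³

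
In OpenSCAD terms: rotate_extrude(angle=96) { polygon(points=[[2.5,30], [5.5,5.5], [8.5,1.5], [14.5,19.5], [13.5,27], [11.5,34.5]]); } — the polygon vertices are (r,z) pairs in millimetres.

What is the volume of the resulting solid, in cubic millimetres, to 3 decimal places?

Profile (r,z), 6 vertices: (2.5,30) (5.5,5.5) (8.5,1.5) (14.5,19.5) (13.5,27) (11.5,34.5)
edge 0: (2.5,30)→(5.5,5.5)  cross = 2.5·5.5 − 5.5·30 = -151.2500; (r_i+r_j)·cross = 8·-151.2500 = -1210.0000
edge 1: (5.5,5.5)→(8.5,1.5)  cross = 5.5·1.5 − 8.5·5.5 = -38.5000; (r_i+r_j)·cross = 14·-38.5000 = -539.0000
edge 2: (8.5,1.5)→(14.5,19.5)  cross = 8.5·19.5 − 14.5·1.5 = 144.0000; (r_i+r_j)·cross = 23·144.0000 = 3312.0000
edge 3: (14.5,19.5)→(13.5,27)  cross = 14.5·27 − 13.5·19.5 = 128.2500; (r_i+r_j)·cross = 28·128.2500 = 3591.0000
edge 4: (13.5,27)→(11.5,34.5)  cross = 13.5·34.5 − 11.5·27 = 155.2500; (r_i+r_j)·cross = 25·155.2500 = 3881.2500
edge 5: (11.5,34.5)→(2.5,30)  cross = 11.5·30 − 2.5·34.5 = 258.7500; (r_i+r_j)·cross = 14·258.7500 = 3622.5000
Σcross = 496.5000 → A = |Σcross|/2 = 248.2500 mm²
Σ(r_i+r_j)·cross = 12657.7500 → first moment M = |Σ|/6 = 2109.6250
R_c = M/A = 2109.6250/248.2500 = 8.4980 mm
θ = 96° = 1.675516 rad
V = θ·R_c·A = 1.675516·8.4980·248.2500 = 3534.711 mm³

Volume = 3534.711 mm³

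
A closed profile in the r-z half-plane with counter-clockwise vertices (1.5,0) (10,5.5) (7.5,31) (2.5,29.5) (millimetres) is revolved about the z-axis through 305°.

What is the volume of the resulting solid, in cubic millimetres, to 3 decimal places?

Profile (r,z), 4 vertices: (1.5,0) (10,5.5) (7.5,31) (2.5,29.5)
edge 0: (1.5,0)→(10,5.5)  cross = 1.5·5.5 − 10·0 = 8.2500; (r_i+r_j)·cross = 11.5·8.2500 = 94.8750
edge 1: (10,5.5)→(7.5,31)  cross = 10·31 − 7.5·5.5 = 268.7500; (r_i+r_j)·cross = 17.5·268.7500 = 4703.1250
edge 2: (7.5,31)→(2.5,29.5)  cross = 7.5·29.5 − 2.5·31 = 143.7500; (r_i+r_j)·cross = 10·143.7500 = 1437.5000
edge 3: (2.5,29.5)→(1.5,0)  cross = 2.5·0 − 1.5·29.5 = -44.2500; (r_i+r_j)·cross = 4·-44.2500 = -177.0000
Σcross = 376.5000 → A = |Σcross|/2 = 188.2500 mm²
Σ(r_i+r_j)·cross = 6058.5000 → first moment M = |Σ|/6 = 1009.7500
R_c = M/A = 1009.7500/188.2500 = 5.3639 mm
θ = 305° = 5.323254 rad
V = θ·R_c·A = 5.323254·5.3639·188.2500 = 5375.156 mm³

Volume = 5375.156 mm³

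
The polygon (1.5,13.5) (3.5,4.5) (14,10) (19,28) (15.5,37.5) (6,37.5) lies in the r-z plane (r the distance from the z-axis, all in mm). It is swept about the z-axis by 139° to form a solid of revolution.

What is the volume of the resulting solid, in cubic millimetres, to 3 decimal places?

Profile (r,z), 6 vertices: (1.5,13.5) (3.5,4.5) (14,10) (19,28) (15.5,37.5) (6,37.5)
edge 0: (1.5,13.5)→(3.5,4.5)  cross = 1.5·4.5 − 3.5·13.5 = -40.5000; (r_i+r_j)·cross = 5·-40.5000 = -202.5000
edge 1: (3.5,4.5)→(14,10)  cross = 3.5·10 − 14·4.5 = -28.0000; (r_i+r_j)·cross = 17.5·-28.0000 = -490.0000
edge 2: (14,10)→(19,28)  cross = 14·28 − 19·10 = 202.0000; (r_i+r_j)·cross = 33·202.0000 = 6666.0000
edge 3: (19,28)→(15.5,37.5)  cross = 19·37.5 − 15.5·28 = 278.5000; (r_i+r_j)·cross = 34.5·278.5000 = 9608.2500
edge 4: (15.5,37.5)→(6,37.5)  cross = 15.5·37.5 − 6·37.5 = 356.2500; (r_i+r_j)·cross = 21.5·356.2500 = 7659.3750
edge 5: (6,37.5)→(1.5,13.5)  cross = 6·13.5 − 1.5·37.5 = 24.7500; (r_i+r_j)·cross = 7.5·24.7500 = 185.6250
Σcross = 793.0000 → A = |Σcross|/2 = 396.5000 mm²
Σ(r_i+r_j)·cross = 23426.7500 → first moment M = |Σ|/6 = 3904.4583
R_c = M/A = 3904.4583/396.5000 = 9.8473 mm
θ = 139° = 2.426008 rad
V = θ·R_c·A = 2.426008·9.8473·396.5000 = 9472.246 mm³

Volume = 9472.246 mm³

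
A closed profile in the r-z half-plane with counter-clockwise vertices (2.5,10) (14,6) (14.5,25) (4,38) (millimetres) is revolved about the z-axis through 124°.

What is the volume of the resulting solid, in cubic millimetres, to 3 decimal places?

Volume = 4840.252 mm³

Profile (r,z), 4 vertices: (2.5,10) (14,6) (14.5,25) (4,38)
edge 0: (2.5,10)→(14,6)  cross = 2.5·6 − 14·10 = -125.0000; (r_i+r_j)·cross = 16.5·-125.0000 = -2062.5000
edge 1: (14,6)→(14.5,25)  cross = 14·25 − 14.5·6 = 263.0000; (r_i+r_j)·cross = 28.5·263.0000 = 7495.5000
edge 2: (14.5,25)→(4,38)  cross = 14.5·38 − 4·25 = 451.0000; (r_i+r_j)·cross = 18.5·451.0000 = 8343.5000
edge 3: (4,38)→(2.5,10)  cross = 4·10 − 2.5·38 = -55.0000; (r_i+r_j)·cross = 6.5·-55.0000 = -357.5000
Σcross = 534.0000 → A = |Σcross|/2 = 267.0000 mm²
Σ(r_i+r_j)·cross = 13419.0000 → first moment M = |Σ|/6 = 2236.5000
R_c = M/A = 2236.5000/267.0000 = 8.3764 mm
θ = 124° = 2.164208 rad
V = θ·R_c·A = 2.164208·8.3764·267.0000 = 4840.252 mm³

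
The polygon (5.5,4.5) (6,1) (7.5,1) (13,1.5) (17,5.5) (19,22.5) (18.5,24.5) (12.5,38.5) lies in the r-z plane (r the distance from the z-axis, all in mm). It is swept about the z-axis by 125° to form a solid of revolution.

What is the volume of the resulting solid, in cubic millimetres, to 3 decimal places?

Profile (r,z), 8 vertices: (5.5,4.5) (6,1) (7.5,1) (13,1.5) (17,5.5) (19,22.5) (18.5,24.5) (12.5,38.5)
edge 0: (5.5,4.5)→(6,1)  cross = 5.5·1 − 6·4.5 = -21.5000; (r_i+r_j)·cross = 11.5·-21.5000 = -247.2500
edge 1: (6,1)→(7.5,1)  cross = 6·1 − 7.5·1 = -1.5000; (r_i+r_j)·cross = 13.5·-1.5000 = -20.2500
edge 2: (7.5,1)→(13,1.5)  cross = 7.5·1.5 − 13·1 = -1.7500; (r_i+r_j)·cross = 20.5·-1.7500 = -35.8750
edge 3: (13,1.5)→(17,5.5)  cross = 13·5.5 − 17·1.5 = 46.0000; (r_i+r_j)·cross = 30·46.0000 = 1380.0000
edge 4: (17,5.5)→(19,22.5)  cross = 17·22.5 − 19·5.5 = 278.0000; (r_i+r_j)·cross = 36·278.0000 = 10008.0000
edge 5: (19,22.5)→(18.5,24.5)  cross = 19·24.5 − 18.5·22.5 = 49.2500; (r_i+r_j)·cross = 37.5·49.2500 = 1846.8750
edge 6: (18.5,24.5)→(12.5,38.5)  cross = 18.5·38.5 − 12.5·24.5 = 406.0000; (r_i+r_j)·cross = 31·406.0000 = 12586.0000
edge 7: (12.5,38.5)→(5.5,4.5)  cross = 12.5·4.5 − 5.5·38.5 = -155.5000; (r_i+r_j)·cross = 18·-155.5000 = -2799.0000
Σcross = 599.0000 → A = |Σcross|/2 = 299.5000 mm²
Σ(r_i+r_j)·cross = 22718.5000 → first moment M = |Σ|/6 = 3786.4167
R_c = M/A = 3786.4167/299.5000 = 12.6425 mm
θ = 125° = 2.181662 rad
V = θ·R_c·A = 2.181662·12.6425·299.5000 = 8260.680 mm³

Volume = 8260.680 mm³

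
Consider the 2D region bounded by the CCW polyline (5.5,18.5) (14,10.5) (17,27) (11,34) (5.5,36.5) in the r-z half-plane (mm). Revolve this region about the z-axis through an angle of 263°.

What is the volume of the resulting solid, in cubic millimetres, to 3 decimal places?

Profile (r,z), 5 vertices: (5.5,18.5) (14,10.5) (17,27) (11,34) (5.5,36.5)
edge 0: (5.5,18.5)→(14,10.5)  cross = 5.5·10.5 − 14·18.5 = -201.2500; (r_i+r_j)·cross = 19.5·-201.2500 = -3924.3750
edge 1: (14,10.5)→(17,27)  cross = 14·27 − 17·10.5 = 199.5000; (r_i+r_j)·cross = 31·199.5000 = 6184.5000
edge 2: (17,27)→(11,34)  cross = 17·34 − 11·27 = 281.0000; (r_i+r_j)·cross = 28·281.0000 = 7868.0000
edge 3: (11,34)→(5.5,36.5)  cross = 11·36.5 − 5.5·34 = 214.5000; (r_i+r_j)·cross = 16.5·214.5000 = 3539.2500
edge 4: (5.5,36.5)→(5.5,18.5)  cross = 5.5·18.5 − 5.5·36.5 = -99.0000; (r_i+r_j)·cross = 11·-99.0000 = -1089.0000
Σcross = 394.7500 → A = |Σcross|/2 = 197.3750 mm²
Σ(r_i+r_j)·cross = 12578.3750 → first moment M = |Σ|/6 = 2096.3958
R_c = M/A = 2096.3958/197.3750 = 10.6214 mm
θ = 263° = 4.590216 rad
V = θ·R_c·A = 4.590216·10.6214·197.3750 = 9622.910 mm³

Volume = 9622.910 mm³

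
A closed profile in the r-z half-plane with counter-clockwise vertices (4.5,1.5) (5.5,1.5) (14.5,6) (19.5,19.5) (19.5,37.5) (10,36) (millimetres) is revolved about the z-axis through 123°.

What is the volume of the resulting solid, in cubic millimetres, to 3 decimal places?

Volume = 9678.108 mm³

Profile (r,z), 6 vertices: (4.5,1.5) (5.5,1.5) (14.5,6) (19.5,19.5) (19.5,37.5) (10,36)
edge 0: (4.5,1.5)→(5.5,1.5)  cross = 4.5·1.5 − 5.5·1.5 = -1.5000; (r_i+r_j)·cross = 10·-1.5000 = -15.0000
edge 1: (5.5,1.5)→(14.5,6)  cross = 5.5·6 − 14.5·1.5 = 11.2500; (r_i+r_j)·cross = 20·11.2500 = 225.0000
edge 2: (14.5,6)→(19.5,19.5)  cross = 14.5·19.5 − 19.5·6 = 165.7500; (r_i+r_j)·cross = 34·165.7500 = 5635.5000
edge 3: (19.5,19.5)→(19.5,37.5)  cross = 19.5·37.5 − 19.5·19.5 = 351.0000; (r_i+r_j)·cross = 39·351.0000 = 13689.0000
edge 4: (19.5,37.5)→(10,36)  cross = 19.5·36 − 10·37.5 = 327.0000; (r_i+r_j)·cross = 29.5·327.0000 = 9646.5000
edge 5: (10,36)→(4.5,1.5)  cross = 10·1.5 − 4.5·36 = -147.0000; (r_i+r_j)·cross = 14.5·-147.0000 = -2131.5000
Σcross = 706.5000 → A = |Σcross|/2 = 353.2500 mm²
Σ(r_i+r_j)·cross = 27049.5000 → first moment M = |Σ|/6 = 4508.2500
R_c = M/A = 4508.2500/353.2500 = 12.7622 mm
θ = 123° = 2.146755 rad
V = θ·R_c·A = 2.146755·12.7622·353.2500 = 9678.108 mm³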